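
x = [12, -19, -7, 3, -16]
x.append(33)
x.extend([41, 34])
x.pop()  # 34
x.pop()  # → 41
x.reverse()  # [33, -16, 3, -7, -19, 12]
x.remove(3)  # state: [33, -16, -7, -19, 12]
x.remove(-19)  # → [33, -16, -7, 12]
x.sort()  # [-16, -7, 12, 33]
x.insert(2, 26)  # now [-16, -7, 26, 12, 33]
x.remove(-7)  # [-16, 26, 12, 33]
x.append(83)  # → [-16, 26, 12, 33, 83]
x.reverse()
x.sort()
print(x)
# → [-16, 12, 26, 33, 83]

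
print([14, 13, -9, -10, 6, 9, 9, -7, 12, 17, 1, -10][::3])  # [14, -10, 9, 17]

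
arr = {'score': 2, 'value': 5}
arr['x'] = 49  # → {'score': 2, 'value': 5, 'x': 49}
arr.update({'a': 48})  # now {'score': 2, 'value': 5, 'x': 49, 'a': 48}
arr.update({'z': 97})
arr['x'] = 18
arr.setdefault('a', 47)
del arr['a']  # {'score': 2, 'value': 5, 'x': 18, 'z': 97}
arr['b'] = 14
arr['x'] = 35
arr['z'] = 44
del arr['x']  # {'score': 2, 'value': 5, 'z': 44, 'b': 14}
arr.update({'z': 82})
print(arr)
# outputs {'score': 2, 'value': 5, 'z': 82, 'b': 14}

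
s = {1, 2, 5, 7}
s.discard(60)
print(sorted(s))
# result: [1, 2, 5, 7]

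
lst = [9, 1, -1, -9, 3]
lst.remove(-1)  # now [9, 1, -9, 3]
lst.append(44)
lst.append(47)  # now [9, 1, -9, 3, 44, 47]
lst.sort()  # [-9, 1, 3, 9, 44, 47]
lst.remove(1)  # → [-9, 3, 9, 44, 47]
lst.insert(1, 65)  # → [-9, 65, 3, 9, 44, 47]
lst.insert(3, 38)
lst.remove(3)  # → [-9, 65, 38, 9, 44, 47]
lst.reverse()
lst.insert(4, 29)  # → [47, 44, 9, 38, 29, 65, -9]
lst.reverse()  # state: [-9, 65, 29, 38, 9, 44, 47]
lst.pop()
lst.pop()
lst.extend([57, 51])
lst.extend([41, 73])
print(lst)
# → [-9, 65, 29, 38, 9, 57, 51, 41, 73]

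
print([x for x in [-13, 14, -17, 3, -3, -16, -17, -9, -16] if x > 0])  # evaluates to [14, 3]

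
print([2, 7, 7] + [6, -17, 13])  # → [2, 7, 7, 6, -17, 13]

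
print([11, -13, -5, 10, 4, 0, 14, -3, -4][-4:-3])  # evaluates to [0]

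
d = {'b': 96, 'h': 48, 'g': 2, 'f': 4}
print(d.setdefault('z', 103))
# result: 103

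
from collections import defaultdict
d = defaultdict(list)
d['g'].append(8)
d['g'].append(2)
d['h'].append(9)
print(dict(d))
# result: {'g': [8, 2], 'h': [9]}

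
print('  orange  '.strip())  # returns orange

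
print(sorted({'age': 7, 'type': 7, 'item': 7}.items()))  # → [('age', 7), ('item', 7), ('type', 7)]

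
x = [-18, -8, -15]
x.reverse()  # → [-15, -8, -18]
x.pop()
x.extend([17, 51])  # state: [-15, -8, 17, 51]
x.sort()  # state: [-15, -8, 17, 51]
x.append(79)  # [-15, -8, 17, 51, 79]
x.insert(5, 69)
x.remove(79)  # [-15, -8, 17, 51, 69]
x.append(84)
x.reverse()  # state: [84, 69, 51, 17, -8, -15]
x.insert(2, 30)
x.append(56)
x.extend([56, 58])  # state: [84, 69, 30, 51, 17, -8, -15, 56, 56, 58]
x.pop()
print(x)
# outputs [84, 69, 30, 51, 17, -8, -15, 56, 56]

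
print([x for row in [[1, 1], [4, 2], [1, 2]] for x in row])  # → [1, 1, 4, 2, 1, 2]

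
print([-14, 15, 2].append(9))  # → None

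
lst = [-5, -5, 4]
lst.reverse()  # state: [4, -5, -5]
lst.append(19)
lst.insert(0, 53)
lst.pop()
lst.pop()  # -5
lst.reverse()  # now [-5, 4, 53]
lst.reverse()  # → [53, 4, -5]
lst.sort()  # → [-5, 4, 53]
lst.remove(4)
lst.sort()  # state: [-5, 53]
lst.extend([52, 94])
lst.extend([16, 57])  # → [-5, 53, 52, 94, 16, 57]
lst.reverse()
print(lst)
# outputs [57, 16, 94, 52, 53, -5]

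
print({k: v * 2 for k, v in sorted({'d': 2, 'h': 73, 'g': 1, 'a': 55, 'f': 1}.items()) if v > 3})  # {'a': 110, 'h': 146}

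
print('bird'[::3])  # bd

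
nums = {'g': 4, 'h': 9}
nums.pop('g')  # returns 4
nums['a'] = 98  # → {'h': 9, 'a': 98}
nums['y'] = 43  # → {'h': 9, 'a': 98, 'y': 43}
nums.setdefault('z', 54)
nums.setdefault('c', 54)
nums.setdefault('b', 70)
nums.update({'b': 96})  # {'h': 9, 'a': 98, 'y': 43, 'z': 54, 'c': 54, 'b': 96}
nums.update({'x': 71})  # {'h': 9, 'a': 98, 'y': 43, 'z': 54, 'c': 54, 'b': 96, 'x': 71}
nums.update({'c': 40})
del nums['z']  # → {'h': 9, 'a': 98, 'y': 43, 'c': 40, 'b': 96, 'x': 71}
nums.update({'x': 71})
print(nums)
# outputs {'h': 9, 'a': 98, 'y': 43, 'c': 40, 'b': 96, 'x': 71}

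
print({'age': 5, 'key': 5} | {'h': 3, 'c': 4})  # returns {'age': 5, 'key': 5, 'h': 3, 'c': 4}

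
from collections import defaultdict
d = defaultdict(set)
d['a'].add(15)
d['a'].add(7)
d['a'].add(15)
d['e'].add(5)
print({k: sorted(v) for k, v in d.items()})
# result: {'a': [7, 15], 'e': [5]}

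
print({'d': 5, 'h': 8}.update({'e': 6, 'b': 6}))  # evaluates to None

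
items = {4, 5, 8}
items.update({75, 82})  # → {4, 5, 8, 75, 82}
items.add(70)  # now {4, 5, 8, 70, 75, 82}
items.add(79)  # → {4, 5, 8, 70, 75, 79, 82}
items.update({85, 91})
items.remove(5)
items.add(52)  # {4, 8, 52, 70, 75, 79, 82, 85, 91}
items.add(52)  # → {4, 8, 52, 70, 75, 79, 82, 85, 91}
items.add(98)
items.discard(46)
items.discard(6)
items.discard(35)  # {4, 8, 52, 70, 75, 79, 82, 85, 91, 98}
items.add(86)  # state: {4, 8, 52, 70, 75, 79, 82, 85, 86, 91, 98}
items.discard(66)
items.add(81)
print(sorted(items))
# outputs [4, 8, 52, 70, 75, 79, 81, 82, 85, 86, 91, 98]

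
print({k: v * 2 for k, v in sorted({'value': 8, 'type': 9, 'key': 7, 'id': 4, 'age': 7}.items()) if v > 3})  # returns {'age': 14, 'id': 8, 'key': 14, 'type': 18, 'value': 16}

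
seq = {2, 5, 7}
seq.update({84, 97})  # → {2, 5, 7, 84, 97}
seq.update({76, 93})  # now {2, 5, 7, 76, 84, 93, 97}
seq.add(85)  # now {2, 5, 7, 76, 84, 85, 93, 97}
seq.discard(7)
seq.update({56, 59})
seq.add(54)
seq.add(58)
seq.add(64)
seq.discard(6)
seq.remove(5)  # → {2, 54, 56, 58, 59, 64, 76, 84, 85, 93, 97}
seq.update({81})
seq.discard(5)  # {2, 54, 56, 58, 59, 64, 76, 81, 84, 85, 93, 97}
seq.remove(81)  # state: {2, 54, 56, 58, 59, 64, 76, 84, 85, 93, 97}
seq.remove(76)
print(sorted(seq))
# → [2, 54, 56, 58, 59, 64, 84, 85, 93, 97]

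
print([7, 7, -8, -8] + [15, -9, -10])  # [7, 7, -8, -8, 15, -9, -10]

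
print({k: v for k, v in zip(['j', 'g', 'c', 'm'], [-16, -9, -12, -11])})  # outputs {'j': -16, 'g': -9, 'c': -12, 'm': -11}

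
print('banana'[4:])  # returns na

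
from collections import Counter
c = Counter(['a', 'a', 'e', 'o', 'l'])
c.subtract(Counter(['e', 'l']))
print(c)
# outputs Counter({'a': 2, 'o': 1, 'e': 0, 'l': 0})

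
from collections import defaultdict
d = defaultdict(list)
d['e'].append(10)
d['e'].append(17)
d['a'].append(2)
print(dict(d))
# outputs {'e': [10, 17], 'a': [2]}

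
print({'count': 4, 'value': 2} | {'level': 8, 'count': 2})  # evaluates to {'count': 2, 'value': 2, 'level': 8}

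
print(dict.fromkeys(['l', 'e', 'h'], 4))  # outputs {'l': 4, 'e': 4, 'h': 4}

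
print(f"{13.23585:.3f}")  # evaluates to 13.236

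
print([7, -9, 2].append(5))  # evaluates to None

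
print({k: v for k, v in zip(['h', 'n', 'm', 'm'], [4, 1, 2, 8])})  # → {'h': 4, 'n': 1, 'm': 8}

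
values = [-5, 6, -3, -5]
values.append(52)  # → [-5, 6, -3, -5, 52]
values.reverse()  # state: [52, -5, -3, 6, -5]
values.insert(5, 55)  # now [52, -5, -3, 6, -5, 55]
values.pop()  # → 55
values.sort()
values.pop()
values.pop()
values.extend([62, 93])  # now [-5, -5, -3, 62, 93]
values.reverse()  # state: [93, 62, -3, -5, -5]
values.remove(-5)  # [93, 62, -3, -5]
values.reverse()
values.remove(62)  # [-5, -3, 93]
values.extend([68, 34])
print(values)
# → [-5, -3, 93, 68, 34]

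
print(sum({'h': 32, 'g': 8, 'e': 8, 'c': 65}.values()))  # 113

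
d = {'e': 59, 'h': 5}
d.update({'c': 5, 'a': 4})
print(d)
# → {'e': 59, 'h': 5, 'c': 5, 'a': 4}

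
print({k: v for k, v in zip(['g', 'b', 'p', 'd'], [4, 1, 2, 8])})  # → {'g': 4, 'b': 1, 'p': 2, 'd': 8}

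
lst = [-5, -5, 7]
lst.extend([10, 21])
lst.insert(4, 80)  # [-5, -5, 7, 10, 80, 21]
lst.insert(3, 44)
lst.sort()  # [-5, -5, 7, 10, 21, 44, 80]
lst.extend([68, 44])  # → [-5, -5, 7, 10, 21, 44, 80, 68, 44]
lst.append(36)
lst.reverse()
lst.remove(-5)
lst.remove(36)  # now [44, 68, 80, 44, 21, 10, 7, -5]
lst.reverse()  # [-5, 7, 10, 21, 44, 80, 68, 44]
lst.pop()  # 44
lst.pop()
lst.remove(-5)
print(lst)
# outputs [7, 10, 21, 44, 80]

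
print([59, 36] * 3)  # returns [59, 36, 59, 36, 59, 36]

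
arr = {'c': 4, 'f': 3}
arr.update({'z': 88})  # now {'c': 4, 'f': 3, 'z': 88}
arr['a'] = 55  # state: {'c': 4, 'f': 3, 'z': 88, 'a': 55}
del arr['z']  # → {'c': 4, 'f': 3, 'a': 55}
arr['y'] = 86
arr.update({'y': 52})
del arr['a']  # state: {'c': 4, 'f': 3, 'y': 52}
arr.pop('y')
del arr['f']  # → {'c': 4}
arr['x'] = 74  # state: {'c': 4, 'x': 74}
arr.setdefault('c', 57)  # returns 4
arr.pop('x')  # 74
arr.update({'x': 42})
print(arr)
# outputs {'c': 4, 'x': 42}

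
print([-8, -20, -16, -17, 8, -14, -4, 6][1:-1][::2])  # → [-20, -17, -14]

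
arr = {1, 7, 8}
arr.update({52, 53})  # {1, 7, 8, 52, 53}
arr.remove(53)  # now {1, 7, 8, 52}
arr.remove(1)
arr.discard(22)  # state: {7, 8, 52}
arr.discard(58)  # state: {7, 8, 52}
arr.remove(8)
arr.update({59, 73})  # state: {7, 52, 59, 73}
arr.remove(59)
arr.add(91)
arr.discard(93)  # {7, 52, 73, 91}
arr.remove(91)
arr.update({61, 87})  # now {7, 52, 61, 73, 87}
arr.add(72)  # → {7, 52, 61, 72, 73, 87}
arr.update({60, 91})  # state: {7, 52, 60, 61, 72, 73, 87, 91}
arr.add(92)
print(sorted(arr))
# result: [7, 52, 60, 61, 72, 73, 87, 91, 92]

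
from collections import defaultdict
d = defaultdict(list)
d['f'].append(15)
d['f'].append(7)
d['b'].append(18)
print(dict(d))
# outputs {'f': [15, 7], 'b': [18]}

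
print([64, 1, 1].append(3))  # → None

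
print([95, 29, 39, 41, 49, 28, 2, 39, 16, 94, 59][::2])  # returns [95, 39, 49, 2, 16, 59]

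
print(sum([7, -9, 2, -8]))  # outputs -8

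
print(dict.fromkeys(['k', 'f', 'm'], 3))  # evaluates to {'k': 3, 'f': 3, 'm': 3}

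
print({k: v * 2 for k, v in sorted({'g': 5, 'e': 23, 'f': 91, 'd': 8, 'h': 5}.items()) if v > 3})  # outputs {'d': 16, 'e': 46, 'f': 182, 'g': 10, 'h': 10}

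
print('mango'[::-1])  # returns ognam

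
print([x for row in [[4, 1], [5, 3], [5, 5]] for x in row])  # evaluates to [4, 1, 5, 3, 5, 5]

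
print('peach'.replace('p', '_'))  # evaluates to _each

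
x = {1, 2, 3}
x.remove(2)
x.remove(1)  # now {3}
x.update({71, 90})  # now {3, 71, 90}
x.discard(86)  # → {3, 71, 90}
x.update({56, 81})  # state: {3, 56, 71, 81, 90}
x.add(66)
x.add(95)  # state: {3, 56, 66, 71, 81, 90, 95}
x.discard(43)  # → {3, 56, 66, 71, 81, 90, 95}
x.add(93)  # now {3, 56, 66, 71, 81, 90, 93, 95}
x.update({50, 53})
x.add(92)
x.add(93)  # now {3, 50, 53, 56, 66, 71, 81, 90, 92, 93, 95}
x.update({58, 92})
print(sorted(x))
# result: [3, 50, 53, 56, 58, 66, 71, 81, 90, 92, 93, 95]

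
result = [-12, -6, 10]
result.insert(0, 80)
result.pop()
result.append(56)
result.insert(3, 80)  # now [80, -12, -6, 80, 56]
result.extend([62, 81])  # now [80, -12, -6, 80, 56, 62, 81]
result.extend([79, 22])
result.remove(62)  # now [80, -12, -6, 80, 56, 81, 79, 22]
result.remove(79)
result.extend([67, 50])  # [80, -12, -6, 80, 56, 81, 22, 67, 50]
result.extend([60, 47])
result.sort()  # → [-12, -6, 22, 47, 50, 56, 60, 67, 80, 80, 81]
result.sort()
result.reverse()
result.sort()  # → [-12, -6, 22, 47, 50, 56, 60, 67, 80, 80, 81]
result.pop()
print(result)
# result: [-12, -6, 22, 47, 50, 56, 60, 67, 80, 80]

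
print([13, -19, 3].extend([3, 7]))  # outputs None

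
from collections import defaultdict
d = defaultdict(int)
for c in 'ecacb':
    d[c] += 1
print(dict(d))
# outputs {'e': 1, 'c': 2, 'a': 1, 'b': 1}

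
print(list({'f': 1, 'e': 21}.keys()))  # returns ['f', 'e']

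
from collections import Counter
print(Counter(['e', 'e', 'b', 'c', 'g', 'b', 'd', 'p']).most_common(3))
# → [('e', 2), ('b', 2), ('c', 1)]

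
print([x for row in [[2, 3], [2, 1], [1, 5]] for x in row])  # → [2, 3, 2, 1, 1, 5]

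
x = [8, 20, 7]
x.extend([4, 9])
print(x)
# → [8, 20, 7, 4, 9]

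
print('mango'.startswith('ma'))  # True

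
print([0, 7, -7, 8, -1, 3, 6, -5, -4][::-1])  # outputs [-4, -5, 6, 3, -1, 8, -7, 7, 0]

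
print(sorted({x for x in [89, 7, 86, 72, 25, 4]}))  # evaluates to [4, 7, 25, 72, 86, 89]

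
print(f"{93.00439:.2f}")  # 93.00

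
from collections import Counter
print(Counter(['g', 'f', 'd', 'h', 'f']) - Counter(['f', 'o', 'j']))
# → Counter({'g': 1, 'f': 1, 'd': 1, 'h': 1})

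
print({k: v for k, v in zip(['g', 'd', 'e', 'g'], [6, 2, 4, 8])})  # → {'g': 8, 'd': 2, 'e': 4}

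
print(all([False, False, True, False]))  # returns False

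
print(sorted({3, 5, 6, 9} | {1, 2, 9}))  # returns [1, 2, 3, 5, 6, 9]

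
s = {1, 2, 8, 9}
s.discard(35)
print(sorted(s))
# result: [1, 2, 8, 9]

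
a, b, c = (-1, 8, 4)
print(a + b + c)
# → 11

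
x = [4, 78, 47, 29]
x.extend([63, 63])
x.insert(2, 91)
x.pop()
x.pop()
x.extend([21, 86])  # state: [4, 78, 91, 47, 29, 21, 86]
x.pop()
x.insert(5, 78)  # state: [4, 78, 91, 47, 29, 78, 21]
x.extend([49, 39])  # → [4, 78, 91, 47, 29, 78, 21, 49, 39]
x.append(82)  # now [4, 78, 91, 47, 29, 78, 21, 49, 39, 82]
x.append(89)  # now [4, 78, 91, 47, 29, 78, 21, 49, 39, 82, 89]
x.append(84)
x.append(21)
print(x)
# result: [4, 78, 91, 47, 29, 78, 21, 49, 39, 82, 89, 84, 21]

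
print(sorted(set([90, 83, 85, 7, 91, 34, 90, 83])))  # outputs [7, 34, 83, 85, 90, 91]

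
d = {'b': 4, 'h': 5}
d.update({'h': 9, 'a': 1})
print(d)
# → {'b': 4, 'h': 9, 'a': 1}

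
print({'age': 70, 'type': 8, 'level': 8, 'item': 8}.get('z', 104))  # 104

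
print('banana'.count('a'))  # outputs 3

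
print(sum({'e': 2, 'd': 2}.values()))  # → 4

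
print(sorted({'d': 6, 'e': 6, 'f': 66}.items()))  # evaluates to [('d', 6), ('e', 6), ('f', 66)]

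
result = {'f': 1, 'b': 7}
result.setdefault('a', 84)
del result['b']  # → {'f': 1, 'a': 84}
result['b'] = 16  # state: {'f': 1, 'a': 84, 'b': 16}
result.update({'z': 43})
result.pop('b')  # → 16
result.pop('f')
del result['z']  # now {'a': 84}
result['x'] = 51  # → {'a': 84, 'x': 51}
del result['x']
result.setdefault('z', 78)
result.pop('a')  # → 84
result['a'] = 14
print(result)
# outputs {'z': 78, 'a': 14}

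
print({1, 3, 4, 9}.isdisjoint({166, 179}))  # True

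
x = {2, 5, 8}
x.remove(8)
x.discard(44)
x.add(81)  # {2, 5, 81}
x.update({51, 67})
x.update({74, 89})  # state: {2, 5, 51, 67, 74, 81, 89}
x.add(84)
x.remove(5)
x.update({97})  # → {2, 51, 67, 74, 81, 84, 89, 97}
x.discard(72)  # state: {2, 51, 67, 74, 81, 84, 89, 97}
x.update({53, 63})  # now {2, 51, 53, 63, 67, 74, 81, 84, 89, 97}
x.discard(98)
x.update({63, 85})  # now {2, 51, 53, 63, 67, 74, 81, 84, 85, 89, 97}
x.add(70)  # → {2, 51, 53, 63, 67, 70, 74, 81, 84, 85, 89, 97}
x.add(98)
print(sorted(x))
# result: [2, 51, 53, 63, 67, 70, 74, 81, 84, 85, 89, 97, 98]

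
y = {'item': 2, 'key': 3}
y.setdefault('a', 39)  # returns 39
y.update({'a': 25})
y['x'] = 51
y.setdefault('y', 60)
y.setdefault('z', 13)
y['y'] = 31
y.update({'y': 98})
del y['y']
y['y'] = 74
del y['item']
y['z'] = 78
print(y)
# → {'key': 3, 'a': 25, 'x': 51, 'z': 78, 'y': 74}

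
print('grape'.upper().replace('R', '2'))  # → G2APE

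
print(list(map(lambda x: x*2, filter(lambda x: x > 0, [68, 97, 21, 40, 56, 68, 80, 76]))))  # [136, 194, 42, 80, 112, 136, 160, 152]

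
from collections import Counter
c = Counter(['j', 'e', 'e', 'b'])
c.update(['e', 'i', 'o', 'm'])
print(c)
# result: Counter({'e': 3, 'j': 1, 'b': 1, 'i': 1, 'o': 1, 'm': 1})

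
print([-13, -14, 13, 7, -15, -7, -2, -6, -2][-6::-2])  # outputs [7, -14]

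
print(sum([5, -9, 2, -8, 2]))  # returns -8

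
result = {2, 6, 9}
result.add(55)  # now {2, 6, 9, 55}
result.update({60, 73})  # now {2, 6, 9, 55, 60, 73}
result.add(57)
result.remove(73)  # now {2, 6, 9, 55, 57, 60}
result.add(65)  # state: {2, 6, 9, 55, 57, 60, 65}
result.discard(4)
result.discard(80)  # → {2, 6, 9, 55, 57, 60, 65}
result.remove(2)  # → {6, 9, 55, 57, 60, 65}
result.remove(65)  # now {6, 9, 55, 57, 60}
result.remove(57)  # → {6, 9, 55, 60}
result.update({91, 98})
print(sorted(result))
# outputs [6, 9, 55, 60, 91, 98]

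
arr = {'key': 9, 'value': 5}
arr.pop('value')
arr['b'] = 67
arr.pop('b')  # 67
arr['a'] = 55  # {'key': 9, 'a': 55}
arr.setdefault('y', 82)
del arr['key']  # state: {'a': 55, 'y': 82}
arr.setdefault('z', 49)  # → 49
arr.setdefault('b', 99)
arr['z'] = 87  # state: {'a': 55, 'y': 82, 'z': 87, 'b': 99}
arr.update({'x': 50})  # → {'a': 55, 'y': 82, 'z': 87, 'b': 99, 'x': 50}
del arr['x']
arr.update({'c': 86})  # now {'a': 55, 'y': 82, 'z': 87, 'b': 99, 'c': 86}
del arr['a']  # {'y': 82, 'z': 87, 'b': 99, 'c': 86}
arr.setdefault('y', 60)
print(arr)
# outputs {'y': 82, 'z': 87, 'b': 99, 'c': 86}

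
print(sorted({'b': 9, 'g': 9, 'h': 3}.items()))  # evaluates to [('b', 9), ('g', 9), ('h', 3)]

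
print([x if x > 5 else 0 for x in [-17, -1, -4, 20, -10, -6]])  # [0, 0, 0, 20, 0, 0]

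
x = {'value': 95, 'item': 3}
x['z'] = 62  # {'value': 95, 'item': 3, 'z': 62}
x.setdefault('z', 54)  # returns 62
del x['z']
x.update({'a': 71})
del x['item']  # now {'value': 95, 'a': 71}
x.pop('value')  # 95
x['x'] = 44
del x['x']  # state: {'a': 71}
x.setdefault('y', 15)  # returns 15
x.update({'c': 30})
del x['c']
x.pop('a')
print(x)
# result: {'y': 15}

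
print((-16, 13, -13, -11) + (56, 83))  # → (-16, 13, -13, -11, 56, 83)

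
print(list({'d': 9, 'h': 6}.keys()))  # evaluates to ['d', 'h']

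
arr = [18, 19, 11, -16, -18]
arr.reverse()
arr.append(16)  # [-18, -16, 11, 19, 18, 16]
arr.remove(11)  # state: [-18, -16, 19, 18, 16]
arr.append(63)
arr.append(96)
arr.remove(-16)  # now [-18, 19, 18, 16, 63, 96]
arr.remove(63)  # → [-18, 19, 18, 16, 96]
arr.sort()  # [-18, 16, 18, 19, 96]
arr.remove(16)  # [-18, 18, 19, 96]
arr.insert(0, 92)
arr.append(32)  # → [92, -18, 18, 19, 96, 32]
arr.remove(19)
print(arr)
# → [92, -18, 18, 96, 32]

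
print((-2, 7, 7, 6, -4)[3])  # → 6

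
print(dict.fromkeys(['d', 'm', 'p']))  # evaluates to {'d': None, 'm': None, 'p': None}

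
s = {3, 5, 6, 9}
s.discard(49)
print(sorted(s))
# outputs [3, 5, 6, 9]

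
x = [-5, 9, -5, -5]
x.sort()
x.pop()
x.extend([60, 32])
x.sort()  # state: [-5, -5, -5, 32, 60]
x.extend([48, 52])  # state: [-5, -5, -5, 32, 60, 48, 52]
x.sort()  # [-5, -5, -5, 32, 48, 52, 60]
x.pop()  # 60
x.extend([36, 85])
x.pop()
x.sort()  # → [-5, -5, -5, 32, 36, 48, 52]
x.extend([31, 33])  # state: [-5, -5, -5, 32, 36, 48, 52, 31, 33]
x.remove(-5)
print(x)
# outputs [-5, -5, 32, 36, 48, 52, 31, 33]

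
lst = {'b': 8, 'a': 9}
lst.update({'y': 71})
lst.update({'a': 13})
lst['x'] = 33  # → {'b': 8, 'a': 13, 'y': 71, 'x': 33}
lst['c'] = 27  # {'b': 8, 'a': 13, 'y': 71, 'x': 33, 'c': 27}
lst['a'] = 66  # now {'b': 8, 'a': 66, 'y': 71, 'x': 33, 'c': 27}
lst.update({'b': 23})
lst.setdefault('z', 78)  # 78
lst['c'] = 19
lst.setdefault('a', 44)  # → 66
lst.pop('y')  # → 71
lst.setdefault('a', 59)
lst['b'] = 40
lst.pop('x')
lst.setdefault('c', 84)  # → 19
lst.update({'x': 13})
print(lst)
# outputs {'b': 40, 'a': 66, 'c': 19, 'z': 78, 'x': 13}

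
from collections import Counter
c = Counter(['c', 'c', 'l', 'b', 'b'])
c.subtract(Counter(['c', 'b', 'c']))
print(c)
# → Counter({'l': 1, 'b': 1, 'c': 0})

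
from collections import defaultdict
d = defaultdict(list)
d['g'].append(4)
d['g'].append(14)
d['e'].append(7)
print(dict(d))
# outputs {'g': [4, 14], 'e': [7]}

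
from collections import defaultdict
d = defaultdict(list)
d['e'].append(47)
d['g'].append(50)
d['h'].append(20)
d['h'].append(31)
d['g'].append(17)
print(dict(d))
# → {'e': [47], 'g': [50, 17], 'h': [20, 31]}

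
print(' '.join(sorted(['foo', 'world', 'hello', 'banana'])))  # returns banana foo hello world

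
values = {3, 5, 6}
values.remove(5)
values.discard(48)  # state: {3, 6}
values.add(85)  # {3, 6, 85}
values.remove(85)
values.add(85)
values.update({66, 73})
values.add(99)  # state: {3, 6, 66, 73, 85, 99}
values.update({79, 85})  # {3, 6, 66, 73, 79, 85, 99}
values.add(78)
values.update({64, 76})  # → {3, 6, 64, 66, 73, 76, 78, 79, 85, 99}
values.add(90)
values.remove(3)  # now {6, 64, 66, 73, 76, 78, 79, 85, 90, 99}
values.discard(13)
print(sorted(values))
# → [6, 64, 66, 73, 76, 78, 79, 85, 90, 99]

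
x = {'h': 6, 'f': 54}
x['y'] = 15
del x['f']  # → {'h': 6, 'y': 15}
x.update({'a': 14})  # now {'h': 6, 'y': 15, 'a': 14}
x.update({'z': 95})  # {'h': 6, 'y': 15, 'a': 14, 'z': 95}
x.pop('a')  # 14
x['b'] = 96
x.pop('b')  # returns 96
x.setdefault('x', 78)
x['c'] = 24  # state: {'h': 6, 'y': 15, 'z': 95, 'x': 78, 'c': 24}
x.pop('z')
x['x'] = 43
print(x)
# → {'h': 6, 'y': 15, 'x': 43, 'c': 24}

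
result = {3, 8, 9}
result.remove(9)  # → {3, 8}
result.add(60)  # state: {3, 8, 60}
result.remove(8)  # {3, 60}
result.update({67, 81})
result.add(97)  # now {3, 60, 67, 81, 97}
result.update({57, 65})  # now {3, 57, 60, 65, 67, 81, 97}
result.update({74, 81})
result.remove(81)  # {3, 57, 60, 65, 67, 74, 97}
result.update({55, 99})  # {3, 55, 57, 60, 65, 67, 74, 97, 99}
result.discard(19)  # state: {3, 55, 57, 60, 65, 67, 74, 97, 99}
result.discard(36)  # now {3, 55, 57, 60, 65, 67, 74, 97, 99}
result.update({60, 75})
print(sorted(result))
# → [3, 55, 57, 60, 65, 67, 74, 75, 97, 99]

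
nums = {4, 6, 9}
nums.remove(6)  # {4, 9}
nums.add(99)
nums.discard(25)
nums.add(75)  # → {4, 9, 75, 99}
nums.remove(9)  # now {4, 75, 99}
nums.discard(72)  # {4, 75, 99}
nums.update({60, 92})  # {4, 60, 75, 92, 99}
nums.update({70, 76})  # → {4, 60, 70, 75, 76, 92, 99}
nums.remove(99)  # {4, 60, 70, 75, 76, 92}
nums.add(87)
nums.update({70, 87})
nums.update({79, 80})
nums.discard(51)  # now {4, 60, 70, 75, 76, 79, 80, 87, 92}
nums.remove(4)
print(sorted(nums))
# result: [60, 70, 75, 76, 79, 80, 87, 92]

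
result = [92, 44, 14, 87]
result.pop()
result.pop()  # 14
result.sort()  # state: [44, 92]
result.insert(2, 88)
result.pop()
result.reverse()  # [92, 44]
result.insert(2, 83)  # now [92, 44, 83]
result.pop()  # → 83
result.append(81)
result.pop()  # 81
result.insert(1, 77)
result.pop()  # 44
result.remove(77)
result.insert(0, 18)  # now [18, 92]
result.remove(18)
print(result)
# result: [92]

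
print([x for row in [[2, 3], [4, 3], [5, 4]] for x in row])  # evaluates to [2, 3, 4, 3, 5, 4]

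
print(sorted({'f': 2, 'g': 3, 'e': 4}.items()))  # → [('e', 4), ('f', 2), ('g', 3)]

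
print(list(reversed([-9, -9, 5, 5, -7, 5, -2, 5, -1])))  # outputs [-1, 5, -2, 5, -7, 5, 5, -9, -9]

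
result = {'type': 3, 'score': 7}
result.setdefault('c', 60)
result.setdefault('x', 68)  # 68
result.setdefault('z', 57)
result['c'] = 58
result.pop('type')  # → 3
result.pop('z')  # 57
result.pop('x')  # 68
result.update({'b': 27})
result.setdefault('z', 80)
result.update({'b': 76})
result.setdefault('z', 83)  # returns 80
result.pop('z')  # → 80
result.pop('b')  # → 76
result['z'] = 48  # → {'score': 7, 'c': 58, 'z': 48}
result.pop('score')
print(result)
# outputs {'c': 58, 'z': 48}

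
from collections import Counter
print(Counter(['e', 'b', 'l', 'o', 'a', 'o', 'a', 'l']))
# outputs Counter({'l': 2, 'o': 2, 'a': 2, 'e': 1, 'b': 1})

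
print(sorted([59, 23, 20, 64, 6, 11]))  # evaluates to [6, 11, 20, 23, 59, 64]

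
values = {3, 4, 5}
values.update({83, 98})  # {3, 4, 5, 83, 98}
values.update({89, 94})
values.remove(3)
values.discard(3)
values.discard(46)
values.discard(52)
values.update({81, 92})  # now {4, 5, 81, 83, 89, 92, 94, 98}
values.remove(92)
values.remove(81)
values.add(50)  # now {4, 5, 50, 83, 89, 94, 98}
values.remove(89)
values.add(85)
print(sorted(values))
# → [4, 5, 50, 83, 85, 94, 98]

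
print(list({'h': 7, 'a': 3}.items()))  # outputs [('h', 7), ('a', 3)]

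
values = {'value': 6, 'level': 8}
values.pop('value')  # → 6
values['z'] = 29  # {'level': 8, 'z': 29}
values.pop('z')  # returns 29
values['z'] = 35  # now {'level': 8, 'z': 35}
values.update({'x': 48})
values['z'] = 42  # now {'level': 8, 'z': 42, 'x': 48}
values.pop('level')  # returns 8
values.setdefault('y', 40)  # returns 40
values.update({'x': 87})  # {'z': 42, 'x': 87, 'y': 40}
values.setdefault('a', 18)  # 18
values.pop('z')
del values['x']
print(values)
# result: {'y': 40, 'a': 18}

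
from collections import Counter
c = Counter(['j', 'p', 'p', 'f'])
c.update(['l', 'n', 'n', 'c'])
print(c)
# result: Counter({'p': 2, 'n': 2, 'j': 1, 'f': 1, 'l': 1, 'c': 1})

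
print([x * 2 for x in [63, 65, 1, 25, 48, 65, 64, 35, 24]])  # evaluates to [126, 130, 2, 50, 96, 130, 128, 70, 48]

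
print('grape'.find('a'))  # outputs 2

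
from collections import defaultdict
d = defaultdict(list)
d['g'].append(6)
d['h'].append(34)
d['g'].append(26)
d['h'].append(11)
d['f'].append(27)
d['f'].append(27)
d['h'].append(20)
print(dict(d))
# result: {'g': [6, 26], 'h': [34, 11, 20], 'f': [27, 27]}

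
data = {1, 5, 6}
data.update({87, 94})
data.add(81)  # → {1, 5, 6, 81, 87, 94}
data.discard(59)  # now {1, 5, 6, 81, 87, 94}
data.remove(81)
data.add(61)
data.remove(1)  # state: {5, 6, 61, 87, 94}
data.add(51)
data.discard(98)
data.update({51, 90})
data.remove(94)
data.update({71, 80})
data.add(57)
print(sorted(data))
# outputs [5, 6, 51, 57, 61, 71, 80, 87, 90]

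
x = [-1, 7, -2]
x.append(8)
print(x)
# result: [-1, 7, -2, 8]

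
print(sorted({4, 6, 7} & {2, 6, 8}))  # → [6]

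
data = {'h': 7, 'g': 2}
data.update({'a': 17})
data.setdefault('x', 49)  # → 49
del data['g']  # {'h': 7, 'a': 17, 'x': 49}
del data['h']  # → {'a': 17, 'x': 49}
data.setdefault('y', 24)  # 24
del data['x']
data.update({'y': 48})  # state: {'a': 17, 'y': 48}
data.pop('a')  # 17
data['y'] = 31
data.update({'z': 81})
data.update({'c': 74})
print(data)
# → {'y': 31, 'z': 81, 'c': 74}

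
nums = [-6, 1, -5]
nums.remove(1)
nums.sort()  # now [-6, -5]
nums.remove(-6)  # [-5]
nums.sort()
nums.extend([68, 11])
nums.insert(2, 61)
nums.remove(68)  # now [-5, 61, 11]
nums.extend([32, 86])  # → [-5, 61, 11, 32, 86]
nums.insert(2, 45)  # [-5, 61, 45, 11, 32, 86]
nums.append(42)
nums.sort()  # [-5, 11, 32, 42, 45, 61, 86]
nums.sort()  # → [-5, 11, 32, 42, 45, 61, 86]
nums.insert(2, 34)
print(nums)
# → [-5, 11, 34, 32, 42, 45, 61, 86]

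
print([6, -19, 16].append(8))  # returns None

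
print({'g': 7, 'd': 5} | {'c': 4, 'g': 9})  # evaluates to {'g': 9, 'd': 5, 'c': 4}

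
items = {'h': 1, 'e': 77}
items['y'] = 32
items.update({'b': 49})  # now {'h': 1, 'e': 77, 'y': 32, 'b': 49}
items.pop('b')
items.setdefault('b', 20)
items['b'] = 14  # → {'h': 1, 'e': 77, 'y': 32, 'b': 14}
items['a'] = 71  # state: {'h': 1, 'e': 77, 'y': 32, 'b': 14, 'a': 71}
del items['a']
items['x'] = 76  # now {'h': 1, 'e': 77, 'y': 32, 'b': 14, 'x': 76}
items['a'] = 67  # {'h': 1, 'e': 77, 'y': 32, 'b': 14, 'x': 76, 'a': 67}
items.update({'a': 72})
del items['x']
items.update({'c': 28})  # {'h': 1, 'e': 77, 'y': 32, 'b': 14, 'a': 72, 'c': 28}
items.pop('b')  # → 14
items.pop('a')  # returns 72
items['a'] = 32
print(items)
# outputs {'h': 1, 'e': 77, 'y': 32, 'c': 28, 'a': 32}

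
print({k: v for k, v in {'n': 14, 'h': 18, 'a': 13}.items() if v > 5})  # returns {'n': 14, 'h': 18, 'a': 13}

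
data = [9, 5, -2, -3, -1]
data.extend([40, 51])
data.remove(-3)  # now [9, 5, -2, -1, 40, 51]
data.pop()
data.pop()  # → 40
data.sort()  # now [-2, -1, 5, 9]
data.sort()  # [-2, -1, 5, 9]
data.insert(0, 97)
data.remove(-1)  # [97, -2, 5, 9]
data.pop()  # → 9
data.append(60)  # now [97, -2, 5, 60]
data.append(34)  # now [97, -2, 5, 60, 34]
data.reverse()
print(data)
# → [34, 60, 5, -2, 97]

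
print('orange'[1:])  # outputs range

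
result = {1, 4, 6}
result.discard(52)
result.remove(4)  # {1, 6}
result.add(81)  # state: {1, 6, 81}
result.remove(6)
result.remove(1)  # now {81}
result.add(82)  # {81, 82}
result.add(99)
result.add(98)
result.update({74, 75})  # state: {74, 75, 81, 82, 98, 99}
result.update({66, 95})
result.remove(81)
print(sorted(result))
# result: [66, 74, 75, 82, 95, 98, 99]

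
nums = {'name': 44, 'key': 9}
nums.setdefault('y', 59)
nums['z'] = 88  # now {'name': 44, 'key': 9, 'y': 59, 'z': 88}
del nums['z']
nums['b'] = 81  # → {'name': 44, 'key': 9, 'y': 59, 'b': 81}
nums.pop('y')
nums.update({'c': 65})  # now {'name': 44, 'key': 9, 'b': 81, 'c': 65}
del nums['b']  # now {'name': 44, 'key': 9, 'c': 65}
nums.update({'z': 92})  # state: {'name': 44, 'key': 9, 'c': 65, 'z': 92}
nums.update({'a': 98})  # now {'name': 44, 'key': 9, 'c': 65, 'z': 92, 'a': 98}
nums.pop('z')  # 92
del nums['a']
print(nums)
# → {'name': 44, 'key': 9, 'c': 65}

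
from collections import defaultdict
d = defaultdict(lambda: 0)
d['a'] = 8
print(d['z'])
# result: 0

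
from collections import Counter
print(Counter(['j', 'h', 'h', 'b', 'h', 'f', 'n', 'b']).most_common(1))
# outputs [('h', 3)]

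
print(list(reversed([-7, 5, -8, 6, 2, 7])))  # [7, 2, 6, -8, 5, -7]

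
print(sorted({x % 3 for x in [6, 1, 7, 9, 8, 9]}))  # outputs [0, 1, 2]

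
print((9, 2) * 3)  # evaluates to (9, 2, 9, 2, 9, 2)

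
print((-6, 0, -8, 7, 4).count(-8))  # 1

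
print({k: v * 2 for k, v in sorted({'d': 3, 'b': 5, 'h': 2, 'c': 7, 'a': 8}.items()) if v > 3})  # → {'a': 16, 'b': 10, 'c': 14}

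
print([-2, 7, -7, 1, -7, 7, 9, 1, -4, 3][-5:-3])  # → [7, 9]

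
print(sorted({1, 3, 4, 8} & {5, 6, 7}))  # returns []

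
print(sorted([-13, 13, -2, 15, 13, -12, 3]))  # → [-13, -12, -2, 3, 13, 13, 15]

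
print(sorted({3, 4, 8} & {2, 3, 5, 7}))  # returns [3]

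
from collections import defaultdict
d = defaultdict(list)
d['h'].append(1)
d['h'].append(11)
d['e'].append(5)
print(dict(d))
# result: {'h': [1, 11], 'e': [5]}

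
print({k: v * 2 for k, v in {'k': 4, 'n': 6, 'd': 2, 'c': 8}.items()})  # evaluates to {'k': 8, 'n': 12, 'd': 4, 'c': 16}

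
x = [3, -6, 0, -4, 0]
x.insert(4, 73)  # [3, -6, 0, -4, 73, 0]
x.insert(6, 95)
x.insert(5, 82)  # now [3, -6, 0, -4, 73, 82, 0, 95]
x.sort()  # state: [-6, -4, 0, 0, 3, 73, 82, 95]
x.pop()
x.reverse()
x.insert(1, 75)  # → [82, 75, 73, 3, 0, 0, -4, -6]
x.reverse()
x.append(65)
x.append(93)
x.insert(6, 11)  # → [-6, -4, 0, 0, 3, 73, 11, 75, 82, 65, 93]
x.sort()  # [-6, -4, 0, 0, 3, 11, 65, 73, 75, 82, 93]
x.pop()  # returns 93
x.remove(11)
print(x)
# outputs [-6, -4, 0, 0, 3, 65, 73, 75, 82]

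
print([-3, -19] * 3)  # [-3, -19, -3, -19, -3, -19]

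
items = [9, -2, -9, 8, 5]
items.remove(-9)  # [9, -2, 8, 5]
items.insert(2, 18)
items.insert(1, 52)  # [9, 52, -2, 18, 8, 5]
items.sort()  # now [-2, 5, 8, 9, 18, 52]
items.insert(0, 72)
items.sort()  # [-2, 5, 8, 9, 18, 52, 72]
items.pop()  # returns 72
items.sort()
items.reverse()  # [52, 18, 9, 8, 5, -2]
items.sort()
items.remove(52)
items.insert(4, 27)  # [-2, 5, 8, 9, 27, 18]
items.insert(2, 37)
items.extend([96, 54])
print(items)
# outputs [-2, 5, 37, 8, 9, 27, 18, 96, 54]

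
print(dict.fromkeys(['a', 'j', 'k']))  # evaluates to {'a': None, 'j': None, 'k': None}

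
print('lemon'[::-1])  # nomel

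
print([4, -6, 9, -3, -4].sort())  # None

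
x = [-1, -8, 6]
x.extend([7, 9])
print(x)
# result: [-1, -8, 6, 7, 9]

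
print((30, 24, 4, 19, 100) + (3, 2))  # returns (30, 24, 4, 19, 100, 3, 2)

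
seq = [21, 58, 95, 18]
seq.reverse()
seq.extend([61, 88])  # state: [18, 95, 58, 21, 61, 88]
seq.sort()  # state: [18, 21, 58, 61, 88, 95]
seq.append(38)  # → [18, 21, 58, 61, 88, 95, 38]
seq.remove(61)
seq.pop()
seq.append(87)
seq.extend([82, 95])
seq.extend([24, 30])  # [18, 21, 58, 88, 95, 87, 82, 95, 24, 30]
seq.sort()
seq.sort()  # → [18, 21, 24, 30, 58, 82, 87, 88, 95, 95]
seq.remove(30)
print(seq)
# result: [18, 21, 24, 58, 82, 87, 88, 95, 95]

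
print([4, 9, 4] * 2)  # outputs [4, 9, 4, 4, 9, 4]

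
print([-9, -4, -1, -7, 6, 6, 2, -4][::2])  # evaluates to [-9, -1, 6, 2]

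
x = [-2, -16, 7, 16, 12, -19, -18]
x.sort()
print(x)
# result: [-19, -18, -16, -2, 7, 12, 16]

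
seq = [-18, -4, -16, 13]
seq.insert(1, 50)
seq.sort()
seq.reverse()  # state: [50, 13, -4, -16, -18]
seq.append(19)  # [50, 13, -4, -16, -18, 19]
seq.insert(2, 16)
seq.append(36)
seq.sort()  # [-18, -16, -4, 13, 16, 19, 36, 50]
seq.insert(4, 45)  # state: [-18, -16, -4, 13, 45, 16, 19, 36, 50]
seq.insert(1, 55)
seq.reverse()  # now [50, 36, 19, 16, 45, 13, -4, -16, 55, -18]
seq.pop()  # -18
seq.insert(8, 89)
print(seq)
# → [50, 36, 19, 16, 45, 13, -4, -16, 89, 55]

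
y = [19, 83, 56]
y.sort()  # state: [19, 56, 83]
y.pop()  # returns 83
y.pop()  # 56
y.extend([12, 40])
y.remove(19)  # [12, 40]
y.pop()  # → 40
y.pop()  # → 12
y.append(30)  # [30]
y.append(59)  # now [30, 59]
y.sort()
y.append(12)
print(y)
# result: [30, 59, 12]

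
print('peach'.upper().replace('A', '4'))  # PE4CH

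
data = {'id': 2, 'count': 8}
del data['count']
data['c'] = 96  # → {'id': 2, 'c': 96}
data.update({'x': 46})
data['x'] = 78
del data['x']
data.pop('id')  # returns 2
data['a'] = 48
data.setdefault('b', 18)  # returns 18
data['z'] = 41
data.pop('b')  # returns 18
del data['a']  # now {'c': 96, 'z': 41}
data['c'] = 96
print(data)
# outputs {'c': 96, 'z': 41}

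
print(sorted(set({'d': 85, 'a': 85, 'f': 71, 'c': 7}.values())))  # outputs [7, 71, 85]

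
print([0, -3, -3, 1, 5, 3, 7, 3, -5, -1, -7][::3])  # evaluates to [0, 1, 7, -1]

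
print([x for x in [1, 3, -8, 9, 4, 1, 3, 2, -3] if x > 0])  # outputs [1, 3, 9, 4, 1, 3, 2]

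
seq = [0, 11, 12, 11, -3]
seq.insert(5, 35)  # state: [0, 11, 12, 11, -3, 35]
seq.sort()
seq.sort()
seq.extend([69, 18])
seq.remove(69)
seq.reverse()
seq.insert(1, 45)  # [18, 45, 35, 12, 11, 11, 0, -3]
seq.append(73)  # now [18, 45, 35, 12, 11, 11, 0, -3, 73]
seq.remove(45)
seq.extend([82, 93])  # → [18, 35, 12, 11, 11, 0, -3, 73, 82, 93]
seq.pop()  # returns 93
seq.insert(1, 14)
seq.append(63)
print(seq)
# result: [18, 14, 35, 12, 11, 11, 0, -3, 73, 82, 63]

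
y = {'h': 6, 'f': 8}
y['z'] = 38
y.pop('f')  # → 8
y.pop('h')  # 6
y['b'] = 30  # {'z': 38, 'b': 30}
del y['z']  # {'b': 30}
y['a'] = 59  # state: {'b': 30, 'a': 59}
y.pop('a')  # 59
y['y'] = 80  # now {'b': 30, 'y': 80}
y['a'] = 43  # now {'b': 30, 'y': 80, 'a': 43}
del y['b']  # {'y': 80, 'a': 43}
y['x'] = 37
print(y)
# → {'y': 80, 'a': 43, 'x': 37}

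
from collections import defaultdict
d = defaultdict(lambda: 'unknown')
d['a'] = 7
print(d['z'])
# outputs unknown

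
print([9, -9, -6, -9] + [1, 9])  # [9, -9, -6, -9, 1, 9]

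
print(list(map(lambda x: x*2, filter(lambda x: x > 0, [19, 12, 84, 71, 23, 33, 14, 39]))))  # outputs [38, 24, 168, 142, 46, 66, 28, 78]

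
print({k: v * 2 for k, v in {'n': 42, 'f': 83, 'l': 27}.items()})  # {'n': 84, 'f': 166, 'l': 54}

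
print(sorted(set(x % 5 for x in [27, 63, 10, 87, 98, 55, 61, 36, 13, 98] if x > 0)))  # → [0, 1, 2, 3]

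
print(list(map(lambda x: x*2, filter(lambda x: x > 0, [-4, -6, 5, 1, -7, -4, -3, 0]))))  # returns [10, 2]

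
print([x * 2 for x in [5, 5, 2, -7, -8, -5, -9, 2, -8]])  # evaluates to [10, 10, 4, -14, -16, -10, -18, 4, -16]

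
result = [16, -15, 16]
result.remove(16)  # [-15, 16]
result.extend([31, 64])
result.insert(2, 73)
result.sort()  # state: [-15, 16, 31, 64, 73]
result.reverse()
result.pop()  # -15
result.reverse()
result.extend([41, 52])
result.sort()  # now [16, 31, 41, 52, 64, 73]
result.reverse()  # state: [73, 64, 52, 41, 31, 16]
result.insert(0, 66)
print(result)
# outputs [66, 73, 64, 52, 41, 31, 16]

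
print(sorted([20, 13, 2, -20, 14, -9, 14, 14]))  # [-20, -9, 2, 13, 14, 14, 14, 20]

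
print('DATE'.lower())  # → date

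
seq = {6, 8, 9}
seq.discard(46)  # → {6, 8, 9}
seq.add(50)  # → {6, 8, 9, 50}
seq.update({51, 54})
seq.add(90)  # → {6, 8, 9, 50, 51, 54, 90}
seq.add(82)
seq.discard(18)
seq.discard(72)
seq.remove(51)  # {6, 8, 9, 50, 54, 82, 90}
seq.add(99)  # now {6, 8, 9, 50, 54, 82, 90, 99}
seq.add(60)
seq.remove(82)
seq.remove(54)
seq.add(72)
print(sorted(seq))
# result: [6, 8, 9, 50, 60, 72, 90, 99]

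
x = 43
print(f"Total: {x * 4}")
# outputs Total: 172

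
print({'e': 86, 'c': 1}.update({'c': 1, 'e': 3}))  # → None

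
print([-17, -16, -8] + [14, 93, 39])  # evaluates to [-17, -16, -8, 14, 93, 39]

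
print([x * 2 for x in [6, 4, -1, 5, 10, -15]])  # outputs [12, 8, -2, 10, 20, -30]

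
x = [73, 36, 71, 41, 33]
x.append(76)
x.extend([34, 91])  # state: [73, 36, 71, 41, 33, 76, 34, 91]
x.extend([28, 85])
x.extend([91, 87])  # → [73, 36, 71, 41, 33, 76, 34, 91, 28, 85, 91, 87]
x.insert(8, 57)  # [73, 36, 71, 41, 33, 76, 34, 91, 57, 28, 85, 91, 87]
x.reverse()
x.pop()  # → 73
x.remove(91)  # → [87, 85, 28, 57, 91, 34, 76, 33, 41, 71, 36]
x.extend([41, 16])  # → [87, 85, 28, 57, 91, 34, 76, 33, 41, 71, 36, 41, 16]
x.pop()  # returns 16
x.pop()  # 41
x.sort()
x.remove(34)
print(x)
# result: [28, 33, 36, 41, 57, 71, 76, 85, 87, 91]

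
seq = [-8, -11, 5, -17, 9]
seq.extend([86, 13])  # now [-8, -11, 5, -17, 9, 86, 13]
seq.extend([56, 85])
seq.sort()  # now [-17, -11, -8, 5, 9, 13, 56, 85, 86]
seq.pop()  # 86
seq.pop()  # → 85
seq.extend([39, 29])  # [-17, -11, -8, 5, 9, 13, 56, 39, 29]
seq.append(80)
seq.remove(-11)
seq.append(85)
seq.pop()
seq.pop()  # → 80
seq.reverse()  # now [29, 39, 56, 13, 9, 5, -8, -17]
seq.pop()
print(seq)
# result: [29, 39, 56, 13, 9, 5, -8]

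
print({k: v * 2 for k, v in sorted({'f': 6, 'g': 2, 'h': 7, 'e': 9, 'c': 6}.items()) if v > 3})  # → {'c': 12, 'e': 18, 'f': 12, 'h': 14}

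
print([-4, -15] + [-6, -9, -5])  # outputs [-4, -15, -6, -9, -5]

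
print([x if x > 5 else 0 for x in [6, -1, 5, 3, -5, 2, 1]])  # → [6, 0, 0, 0, 0, 0, 0]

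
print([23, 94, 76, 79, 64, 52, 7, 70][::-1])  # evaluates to [70, 7, 52, 64, 79, 76, 94, 23]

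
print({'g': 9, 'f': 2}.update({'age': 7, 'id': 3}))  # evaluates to None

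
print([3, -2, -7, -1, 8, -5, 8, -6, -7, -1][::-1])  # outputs [-1, -7, -6, 8, -5, 8, -1, -7, -2, 3]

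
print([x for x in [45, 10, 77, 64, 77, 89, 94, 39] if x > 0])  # [45, 10, 77, 64, 77, 89, 94, 39]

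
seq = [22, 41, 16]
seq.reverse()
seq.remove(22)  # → [16, 41]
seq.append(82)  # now [16, 41, 82]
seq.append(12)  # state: [16, 41, 82, 12]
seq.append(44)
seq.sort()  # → [12, 16, 41, 44, 82]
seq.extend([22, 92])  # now [12, 16, 41, 44, 82, 22, 92]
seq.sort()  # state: [12, 16, 22, 41, 44, 82, 92]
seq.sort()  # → [12, 16, 22, 41, 44, 82, 92]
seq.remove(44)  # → [12, 16, 22, 41, 82, 92]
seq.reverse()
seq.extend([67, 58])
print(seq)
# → [92, 82, 41, 22, 16, 12, 67, 58]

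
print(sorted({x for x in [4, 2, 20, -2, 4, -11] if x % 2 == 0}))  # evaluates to [-2, 2, 4, 20]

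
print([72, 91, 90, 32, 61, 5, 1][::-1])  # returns [1, 5, 61, 32, 90, 91, 72]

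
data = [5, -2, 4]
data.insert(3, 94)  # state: [5, -2, 4, 94]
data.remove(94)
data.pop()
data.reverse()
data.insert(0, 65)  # [65, -2, 5]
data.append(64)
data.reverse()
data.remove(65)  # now [64, 5, -2]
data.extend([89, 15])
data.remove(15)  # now [64, 5, -2, 89]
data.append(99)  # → [64, 5, -2, 89, 99]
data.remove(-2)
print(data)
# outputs [64, 5, 89, 99]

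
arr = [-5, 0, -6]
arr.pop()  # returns -6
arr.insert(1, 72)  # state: [-5, 72, 0]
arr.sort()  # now [-5, 0, 72]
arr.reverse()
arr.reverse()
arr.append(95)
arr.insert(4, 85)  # [-5, 0, 72, 95, 85]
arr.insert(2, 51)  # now [-5, 0, 51, 72, 95, 85]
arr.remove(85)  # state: [-5, 0, 51, 72, 95]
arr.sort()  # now [-5, 0, 51, 72, 95]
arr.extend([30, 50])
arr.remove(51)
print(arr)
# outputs [-5, 0, 72, 95, 30, 50]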